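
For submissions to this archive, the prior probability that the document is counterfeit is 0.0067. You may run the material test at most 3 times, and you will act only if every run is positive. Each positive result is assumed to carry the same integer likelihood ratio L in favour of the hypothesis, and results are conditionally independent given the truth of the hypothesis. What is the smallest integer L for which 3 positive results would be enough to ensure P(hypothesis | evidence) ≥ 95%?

15

Prior odds = 0.0067/0.9933 = 67/9933.
Target odds = 0.95/0.05 = 19.
Need L³ ≥ 19 ÷ (67/9933) = 188727/67.
14³ = 2744 < 188727/67 ≤ 3375 = 15³, so L = 15.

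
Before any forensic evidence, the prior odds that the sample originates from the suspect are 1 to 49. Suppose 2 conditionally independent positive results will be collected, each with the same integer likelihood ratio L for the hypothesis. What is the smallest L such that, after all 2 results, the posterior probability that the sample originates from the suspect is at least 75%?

Prior odds = 1/49.
Target odds = 0.75/0.25 = 3.
Need L² ≥ 3 ÷ (1/49) = 147.
12² = 144 < 147 ≤ 169 = 13², so L = 13.

13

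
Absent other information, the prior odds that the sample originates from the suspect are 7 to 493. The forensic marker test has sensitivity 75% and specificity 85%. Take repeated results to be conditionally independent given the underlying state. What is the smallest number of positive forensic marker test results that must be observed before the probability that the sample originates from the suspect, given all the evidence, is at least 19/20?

5

Prior odds = 7/493.
False-positive rate = 1 − 0.85 = 0.15; likelihood ratio of a positive = 0.75/0.15 = 5.
Target odds: 0.95 ÷ 0.05 = 19.
Need (7/493) × 5ⁿ ≥ 19, i.e. 5ⁿ ≥ 9367/7.
5⁴ = 625 falls short of 9367/7 but 5⁵ = 3125 reaches it, so n = 5.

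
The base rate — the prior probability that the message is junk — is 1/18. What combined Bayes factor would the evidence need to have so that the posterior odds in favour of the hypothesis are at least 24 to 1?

Prior odds = (1/18)/(17/18) = 1/17.
Target odds = 24.
Required Bayes factor = 24 ÷ (1/17) = 408.

408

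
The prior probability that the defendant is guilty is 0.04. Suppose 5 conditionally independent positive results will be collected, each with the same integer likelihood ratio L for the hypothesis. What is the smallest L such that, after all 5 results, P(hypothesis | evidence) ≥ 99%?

Prior odds = 0.04/0.96 = 1/24.
Target odds = 0.99/0.01 = 99.
Need L⁵ ≥ 99 ÷ (1/24) = 2376.
4⁵ = 1024 < 2376 ≤ 3125 = 5⁵, so L = 5.

5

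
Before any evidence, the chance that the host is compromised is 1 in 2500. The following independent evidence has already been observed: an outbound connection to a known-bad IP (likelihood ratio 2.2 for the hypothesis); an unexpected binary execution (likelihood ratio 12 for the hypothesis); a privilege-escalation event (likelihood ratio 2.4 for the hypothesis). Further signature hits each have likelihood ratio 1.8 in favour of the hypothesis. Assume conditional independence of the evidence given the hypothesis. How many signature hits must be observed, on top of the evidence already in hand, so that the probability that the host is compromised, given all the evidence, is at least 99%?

15

Prior odds = 0.0004/0.9996 = 1/2499.
Combined Bayes factor of the evidence already in hand = 2.2 × 12 × 2.4 = 63.36.
Odds after that evidence = (1/2499) × 63.36 = 528/20825.
Target odds = 0.99/0.01 = 99.
Need 1.8ⁿ ≥ 99 ÷ (528/20825) = 3904.6875.
1.8¹⁴ ≈3748.13 falls short of 3904.6875 but 1.8¹⁵ ≈6746.64 reaches it, so n = 15.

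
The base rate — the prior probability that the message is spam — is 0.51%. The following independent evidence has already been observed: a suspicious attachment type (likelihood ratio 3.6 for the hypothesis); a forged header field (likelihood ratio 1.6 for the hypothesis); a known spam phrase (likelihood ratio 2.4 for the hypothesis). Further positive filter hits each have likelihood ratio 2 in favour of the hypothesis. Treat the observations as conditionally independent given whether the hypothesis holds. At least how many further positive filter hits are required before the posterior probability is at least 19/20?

9

Prior odds = 0.0051/0.9949 = 51/9949.
Combined Bayes factor of the evidence already in hand = 3.6 × 1.6 × 2.4 = 13.824.
Odds after that evidence = (51/9949) × 13.824 = 88128/1243625.
Target odds = 0.95/0.05 = 19.
Need 2ⁿ ≥ 19 ÷ (88128/1243625) = 23628875/88128.
2⁸ = 256 falls short of 23628875/88128 but 2⁹ = 512 reaches it, so n = 9.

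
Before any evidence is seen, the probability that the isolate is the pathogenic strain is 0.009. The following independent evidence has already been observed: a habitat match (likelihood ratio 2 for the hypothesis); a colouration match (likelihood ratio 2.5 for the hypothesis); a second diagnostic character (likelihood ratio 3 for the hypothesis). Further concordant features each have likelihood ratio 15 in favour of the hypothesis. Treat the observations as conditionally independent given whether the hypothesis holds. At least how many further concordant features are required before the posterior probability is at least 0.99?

3

Prior odds = 0.009/0.991 = 9/991.
Combined Bayes factor of the evidence already in hand = 2 × 2.5 × 3 = 15.
Odds after that evidence = (9/991) × 15 = 135/991.
Target odds = 0.99/0.01 = 99.
Need 15ⁿ ≥ 99 ÷ (135/991) = 10901/15.
15² = 225 falls short of 10901/15 but 15³ = 3375 reaches it, so n = 3.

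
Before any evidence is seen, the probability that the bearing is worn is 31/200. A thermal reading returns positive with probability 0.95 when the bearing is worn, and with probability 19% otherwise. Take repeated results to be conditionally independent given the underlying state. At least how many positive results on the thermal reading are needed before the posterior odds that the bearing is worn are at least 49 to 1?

4

Prior odds: 0.155 ÷ 0.845 = 31/169.
Likelihood ratio of a positive result = 0.95/0.19 = 5.
Target odds = 49.
Need (31/169) × 5ⁿ ≥ 49, i.e. 5ⁿ ≥ 8281/31.
5³ = 125 falls short of 8281/31 but 5⁴ = 625 reaches it, so n = 4.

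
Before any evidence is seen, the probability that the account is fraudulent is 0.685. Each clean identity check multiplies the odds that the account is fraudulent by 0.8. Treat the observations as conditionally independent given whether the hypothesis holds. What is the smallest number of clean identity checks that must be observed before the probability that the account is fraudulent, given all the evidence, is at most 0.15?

12

Prior odds = 0.685/0.315 = 137/63.
Likelihood ratio per clean identity check = 0.8.
Target odds: 0.15 ÷ 0.85 = 3/17.
Need (137/63) × 0.8ⁿ ≤ 3/17, i.e. 0.8ⁿ ≤ 189/2329.
0.8¹¹ = 4194304/48828125 is still above 189/2329 but 0.8¹² = 16777216/244140625 is at or below it, so n = 12.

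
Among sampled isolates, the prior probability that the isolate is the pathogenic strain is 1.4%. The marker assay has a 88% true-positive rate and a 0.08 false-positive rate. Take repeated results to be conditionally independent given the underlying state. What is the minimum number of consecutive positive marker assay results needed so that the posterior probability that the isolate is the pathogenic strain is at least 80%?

3

Prior odds = 0.014/0.986 = 7/493.
Likelihood ratio of a positive result = 0.88/0.08 = 11.
Target posterior odds = 0.8/0.2 = 4.
Require 11ⁿ ≥ 4 ÷ (7/493) = 1972/7.
11² = 121 falls short of 1972/7 but 11³ = 1331 reaches it, so n = 3.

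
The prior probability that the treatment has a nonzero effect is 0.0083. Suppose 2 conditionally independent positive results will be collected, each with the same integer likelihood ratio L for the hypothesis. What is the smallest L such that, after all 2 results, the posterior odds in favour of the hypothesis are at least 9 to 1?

33

Prior odds = 0.0083/0.9917 = 83/9917.
Target odds = 9.
Need L² ≥ 9 ÷ (83/9917) = 89253/83.
32² = 1024 < 89253/83 ≤ 1089 = 33², so L = 33.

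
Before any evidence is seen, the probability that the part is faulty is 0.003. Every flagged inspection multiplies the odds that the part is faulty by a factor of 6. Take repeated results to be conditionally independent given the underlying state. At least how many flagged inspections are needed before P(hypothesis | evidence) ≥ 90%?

Prior odds = 0.003/0.997 = 3/997.
Likelihood ratio per flagged inspection = 6.
Target posterior odds = 0.9/0.1 = 9.
Need (3/997) × 6ⁿ ≥ 9, i.e. 6ⁿ ≥ 2991.
6⁴ = 1296 falls short of 2991 but 6⁵ = 7776 reaches it, so n = 5.

5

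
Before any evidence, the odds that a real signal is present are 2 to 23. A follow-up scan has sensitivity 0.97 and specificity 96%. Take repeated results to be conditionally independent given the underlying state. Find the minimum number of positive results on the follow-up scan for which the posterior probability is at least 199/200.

3

Prior odds = 2/23.
False-positive rate = 1 − 0.96 = 0.04; likelihood ratio of a positive = 0.97/0.04 = 24.25.
Target odds: 0.995 ÷ 0.005 = 199.
Need (2/23) × 24.25ⁿ ≥ 199, i.e. 24.25ⁿ ≥ 2288.5.
24.25² = 588.0625 falls short of 2288.5 but 24.25³ = 912673/64 reaches it, so n = 3.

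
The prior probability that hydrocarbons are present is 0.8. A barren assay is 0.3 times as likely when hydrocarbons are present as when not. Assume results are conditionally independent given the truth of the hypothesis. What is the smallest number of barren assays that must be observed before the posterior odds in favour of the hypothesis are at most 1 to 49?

Prior odds = 0.8/0.2 = 4.
Likelihood ratio per barren assay = 0.3.
Target odds = 1/49.
Need 4 × 0.3ⁿ ≤ 1/49, i.e. 0.3ⁿ ≤ 1/196.
0.3⁴ = 0.0081 is still above 1/196 but 0.3⁵ = 243/100000 is at or below it, so n = 5.

5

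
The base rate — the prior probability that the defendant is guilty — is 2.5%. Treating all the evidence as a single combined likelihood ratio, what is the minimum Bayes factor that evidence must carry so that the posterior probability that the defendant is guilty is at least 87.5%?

Prior odds = 0.025/0.975 = 1/39.
Target odds = 0.875/0.125 = 7.
Required Bayes factor = 7 ÷ (1/39) = 273.

273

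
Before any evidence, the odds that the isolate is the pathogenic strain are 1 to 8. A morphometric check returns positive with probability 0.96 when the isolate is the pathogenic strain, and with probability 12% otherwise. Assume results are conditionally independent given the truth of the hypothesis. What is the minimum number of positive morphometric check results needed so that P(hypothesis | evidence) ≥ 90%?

3

Prior odds = 0.125.
Likelihood ratio of a positive result = 0.96/0.12 = 8.
Target odds: 0.9 ÷ 0.1 = 9.
Need 0.125 × 8ⁿ ≥ 9, i.e. 8ⁿ ≥ 72.
8² = 64 falls short of 72 but 8³ = 512 reaches it, so n = 3.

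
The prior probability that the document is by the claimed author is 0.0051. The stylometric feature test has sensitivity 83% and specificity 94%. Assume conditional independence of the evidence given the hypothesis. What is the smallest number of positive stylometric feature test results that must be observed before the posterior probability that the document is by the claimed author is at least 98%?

4

Prior odds = 0.0051/0.9949 = 51/9949.
False-positive rate = 1 − 0.94 = 0.06; likelihood ratio of a positive = 0.83/0.06 = 83/6.
Target odds: 0.98 ÷ 0.02 = 49.
Require (83/6)ⁿ ≥ 49 ÷ (51/9949) = 487501/51.
(83/6)³ = 571787/216 falls short of 487501/51 but (83/6)⁴ = 47458321/1296 reaches it, so n = 4.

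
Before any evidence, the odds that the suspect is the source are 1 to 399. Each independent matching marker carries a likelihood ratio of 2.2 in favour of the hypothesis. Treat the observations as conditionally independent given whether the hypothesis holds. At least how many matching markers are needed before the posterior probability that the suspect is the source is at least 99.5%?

Prior odds = 1/399.
Likelihood ratio per matching marker = 2.2.
Target posterior odds = 0.995/0.005 = 199.
Require 2.2ⁿ ≥ 199 ÷ (1/399) = 79401.
2.2¹⁴ ≈62218.2 falls short of 79401 but 2.2¹⁵ ≈136880 reaches it, so n = 15.

15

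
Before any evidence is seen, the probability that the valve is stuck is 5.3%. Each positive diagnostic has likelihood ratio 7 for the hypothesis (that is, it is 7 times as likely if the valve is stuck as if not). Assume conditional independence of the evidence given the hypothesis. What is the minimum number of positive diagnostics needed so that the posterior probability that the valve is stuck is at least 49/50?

Prior odds = 0.053/0.947 = 53/947.
Likelihood ratio per positive diagnostic = 7.
Target posterior odds = 0.98/0.02 = 49.
Need (53/947) × 7ⁿ ≥ 49, i.e. 7ⁿ ≥ 46403/53.
7³ = 343 falls short of 46403/53 but 7⁴ = 2401 reaches it, so n = 4.

4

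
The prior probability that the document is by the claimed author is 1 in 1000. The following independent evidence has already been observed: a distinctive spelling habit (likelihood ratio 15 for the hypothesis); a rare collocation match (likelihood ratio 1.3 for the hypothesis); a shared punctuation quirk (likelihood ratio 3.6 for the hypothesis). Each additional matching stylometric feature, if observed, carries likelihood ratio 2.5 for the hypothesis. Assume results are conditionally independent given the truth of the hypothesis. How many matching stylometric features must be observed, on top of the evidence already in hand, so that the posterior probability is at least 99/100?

8

Prior odds = 0.001/0.999 = 1/999.
Combined Bayes factor of the evidence already in hand = 15 × 1.3 × 3.6 = 70.2.
Odds after that evidence = (1/999) × 70.2 = 13/185.
Target odds = 0.99/0.01 = 99.
Need 2.5ⁿ ≥ 99 ÷ (13/185) = 18315/13.
2.5⁷ = 610.3515625 falls short of 18315/13 but 2.5⁸ = 390625/256 reaches it, so n = 8.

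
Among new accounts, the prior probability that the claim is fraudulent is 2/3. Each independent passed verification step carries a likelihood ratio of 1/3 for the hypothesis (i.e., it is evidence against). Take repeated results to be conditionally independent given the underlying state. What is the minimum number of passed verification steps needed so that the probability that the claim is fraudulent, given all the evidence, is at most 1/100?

Prior odds = (2/3)/(1/3) = 2.
Likelihood ratio per passed verification step = 1/3.
Target posterior odds = 0.01/0.99 = 1/99.
Need 2 × (1/3)ⁿ ≤ 1/99, i.e. (1/3)ⁿ ≤ 1/198.
(1/3)⁴ = 1/81 is still above 1/198 but (1/3)⁵ = 1/243 is at or below it, so n = 5.

5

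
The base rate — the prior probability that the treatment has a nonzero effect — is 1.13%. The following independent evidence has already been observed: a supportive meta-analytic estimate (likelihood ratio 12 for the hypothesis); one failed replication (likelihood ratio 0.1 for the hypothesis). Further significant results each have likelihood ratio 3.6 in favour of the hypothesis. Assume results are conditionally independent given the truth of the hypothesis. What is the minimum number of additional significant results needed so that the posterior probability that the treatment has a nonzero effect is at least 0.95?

Prior odds = 0.0113/0.9887 = 113/9887.
Combined Bayes factor of the evidence already in hand = 12 × 0.1 = 1.2.
Odds after that evidence = (113/9887) × 1.2 = 678/49435.
Target odds = 0.95/0.05 = 19.
Need 3.6ⁿ ≥ 19 ÷ (678/49435) = 939265/678.
3.6⁵ = 604.66176 falls short of 939265/678 but 3.6⁶ = 34012224/15625 reaches it, so n = 6.

6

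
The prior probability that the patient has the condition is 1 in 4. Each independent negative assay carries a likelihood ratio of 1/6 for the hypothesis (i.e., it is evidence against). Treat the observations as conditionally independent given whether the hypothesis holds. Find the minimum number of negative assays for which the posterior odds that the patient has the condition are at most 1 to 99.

Prior odds = 0.25/0.75 = 1/3.
Likelihood ratio per negative assay = 1/6.
Target odds = 1/99.
Need (1/3) × (1/6)ⁿ ≤ 1/99, i.e. (1/6)ⁿ ≤ 1/33.
(1/6)¹ = 1/6 is still above 1/33 but (1/6)² = 1/36 is at or below it, so n = 2.

2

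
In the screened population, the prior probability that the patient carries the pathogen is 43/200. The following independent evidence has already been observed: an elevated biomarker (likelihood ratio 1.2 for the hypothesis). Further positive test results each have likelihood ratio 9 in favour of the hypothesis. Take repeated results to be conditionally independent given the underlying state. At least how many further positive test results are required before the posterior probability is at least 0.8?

Prior odds = 0.215/0.785 = 43/157.
Bayes factor of the evidence already in hand = 1.2.
Odds after that evidence = (43/157) × 1.2 = 258/785.
Target odds = 0.8/0.2 = 4.
Need 9ⁿ ≥ 4 ÷ (258/785) = 1570/129.
9¹ = 9 falls short of 1570/129 but 9² = 81 reaches it, so n = 2.

2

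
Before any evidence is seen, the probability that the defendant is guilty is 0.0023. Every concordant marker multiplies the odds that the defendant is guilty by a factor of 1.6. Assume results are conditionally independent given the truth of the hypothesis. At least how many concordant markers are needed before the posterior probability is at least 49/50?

Prior odds = 0.0023/0.9977 = 23/9977.
Likelihood ratio per concordant marker = 1.6.
Target odds: 0.98 ÷ 0.02 = 49.
Require 1.6ⁿ ≥ 49 ÷ (23/9977) = 488873/23.
1.6²¹ ≈19342.8 falls short of 488873/23 but 1.6²² ≈30948.5 reaches it, so n = 22.

22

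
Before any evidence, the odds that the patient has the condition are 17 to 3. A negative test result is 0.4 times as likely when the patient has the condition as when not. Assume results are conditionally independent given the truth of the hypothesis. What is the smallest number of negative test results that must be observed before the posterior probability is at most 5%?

6

Prior odds = 17/3.
Likelihood ratio per negative test result = 0.4.
Target odds: 0.05 ÷ 0.95 = 1/19.
Need (17/3) × 0.4ⁿ ≤ 1/19, i.e. 0.4ⁿ ≤ 3/323.
0.4⁵ = 0.01024 is still above 3/323 but 0.4⁶ = 64/15625 is at or below it, so n = 6.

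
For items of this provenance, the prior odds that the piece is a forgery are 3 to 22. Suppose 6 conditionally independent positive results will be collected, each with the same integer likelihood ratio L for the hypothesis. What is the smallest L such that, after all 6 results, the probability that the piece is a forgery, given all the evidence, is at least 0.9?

3

Prior odds = 3/22.
Target odds = 0.9/0.1 = 9.
Need L⁶ ≥ 9 ÷ (3/22) = 66.
2⁶ = 64 < 66 ≤ 729 = 3⁶, so L = 3.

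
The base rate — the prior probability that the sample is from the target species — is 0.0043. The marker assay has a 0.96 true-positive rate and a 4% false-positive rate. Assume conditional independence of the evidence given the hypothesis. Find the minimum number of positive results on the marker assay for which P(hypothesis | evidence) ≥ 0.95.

3

Prior odds = 0.0043/0.9957 = 43/9957.
Likelihood ratio of a positive result = 0.96/0.04 = 24.
Target odds: 0.95 ÷ 0.05 = 19.
Require 24ⁿ ≥ 19 ÷ (43/9957) = 189183/43.
24² = 576 falls short of 189183/43 but 24³ = 13824 reaches it, so n = 3.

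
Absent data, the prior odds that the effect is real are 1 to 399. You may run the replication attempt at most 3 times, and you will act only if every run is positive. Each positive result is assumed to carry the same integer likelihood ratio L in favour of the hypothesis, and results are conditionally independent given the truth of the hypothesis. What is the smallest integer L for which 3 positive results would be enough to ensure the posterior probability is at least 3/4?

Prior odds = 1/399.
Target odds = 0.75/0.25 = 3.
Need L³ ≥ 3 ÷ (1/399) = 1197.
10³ = 1000 < 1197 ≤ 1331 = 11³, so L = 11.

11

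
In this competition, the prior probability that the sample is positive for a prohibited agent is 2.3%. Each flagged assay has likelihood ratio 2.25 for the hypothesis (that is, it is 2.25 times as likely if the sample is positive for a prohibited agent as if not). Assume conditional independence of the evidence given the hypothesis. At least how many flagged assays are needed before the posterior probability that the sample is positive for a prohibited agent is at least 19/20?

Prior odds: 0.023 ÷ 0.977 = 23/977.
Likelihood ratio per flagged assay = 2.25.
Target odds: 0.95 ÷ 0.05 = 19.
Require 2.25ⁿ ≥ 19 ÷ (23/977) = 18563/23.
2.25⁸ = 43046721/65536 falls short of 18563/23 but 2.25⁹ = 387420489/262144 reaches it, so n = 9.

9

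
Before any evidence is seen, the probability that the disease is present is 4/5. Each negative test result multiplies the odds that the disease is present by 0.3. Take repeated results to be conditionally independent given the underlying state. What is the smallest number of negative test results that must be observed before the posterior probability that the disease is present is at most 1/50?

Prior odds: 0.8 ÷ 0.2 = 4.
Likelihood ratio per negative test result = 0.3.
Target odds: 0.02 ÷ 0.98 = 1/49.
Require 0.3ⁿ ≤ 1/49 ÷ 4 = 1/196.
0.3⁴ = 0.0081 is still above 1/196 but 0.3⁵ = 243/100000 is at or below it, so n = 5.

5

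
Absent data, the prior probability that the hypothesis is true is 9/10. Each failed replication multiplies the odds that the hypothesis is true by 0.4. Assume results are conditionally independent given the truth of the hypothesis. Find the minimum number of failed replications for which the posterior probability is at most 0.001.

Prior odds: 0.9 ÷ 0.1 = 9.
Likelihood ratio per failed replication = 0.4.
Target odds: 0.001 ÷ 0.999 = 1/999.
Require 0.4ⁿ ≤ 1/999 ÷ 9 = 1/8991.
0.4⁹ = 512/1953125 is still above 1/8991 but 0.4¹⁰ = 1024/9765625 is at or below it, so n = 10.

10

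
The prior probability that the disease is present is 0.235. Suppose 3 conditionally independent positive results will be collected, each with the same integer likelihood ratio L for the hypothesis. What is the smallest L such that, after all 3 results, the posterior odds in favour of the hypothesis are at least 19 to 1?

Prior odds = 0.235/0.765 = 47/153.
Target odds = 19.
Need L³ ≥ 19 ÷ (47/153) = 2907/47.
3³ = 27 < 2907/47 ≤ 64 = 4³, so L = 4.

4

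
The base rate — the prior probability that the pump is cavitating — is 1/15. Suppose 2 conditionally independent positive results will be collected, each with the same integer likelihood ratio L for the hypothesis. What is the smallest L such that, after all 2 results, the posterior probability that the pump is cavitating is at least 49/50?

27

Prior odds = (1/15)/(14/15) = 1/14.
Target odds = 0.98/0.02 = 49.
Need L² ≥ 49 ÷ (1/14) = 686.
26² = 676 < 686 ≤ 729 = 27², so L = 27.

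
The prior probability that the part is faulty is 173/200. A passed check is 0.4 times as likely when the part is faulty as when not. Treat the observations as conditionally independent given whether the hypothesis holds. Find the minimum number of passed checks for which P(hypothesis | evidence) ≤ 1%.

Prior odds: 0.865 ÷ 0.135 = 173/27.
Likelihood ratio per passed check = 0.4.
Target odds: 0.01 ÷ 0.99 = 1/99.
Require 0.4ⁿ ≤ 1/99 ÷ (173/27) = 3/1903.
0.4⁷ = 128/78125 is still above 3/1903 but 0.4⁸ = 256/390625 is at or below it, so n = 8.

8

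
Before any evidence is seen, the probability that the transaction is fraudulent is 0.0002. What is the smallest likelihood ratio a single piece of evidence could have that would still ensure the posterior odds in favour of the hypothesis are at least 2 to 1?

9998

Prior odds = 0.0002/0.9998 = 1/4999.
Target odds = 2.
Required Bayes factor = 2 ÷ (1/4999) = 9998.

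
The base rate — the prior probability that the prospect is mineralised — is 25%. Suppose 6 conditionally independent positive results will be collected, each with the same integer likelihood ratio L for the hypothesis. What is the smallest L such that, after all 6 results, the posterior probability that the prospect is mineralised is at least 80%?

Prior odds = 0.25/0.75 = 1/3.
Target odds = 0.8/0.2 = 4.
Need L⁶ ≥ 4 ÷ (1/3) = 12.
1⁶ = 1 < 12 ≤ 64 = 2⁶, so L = 2.

2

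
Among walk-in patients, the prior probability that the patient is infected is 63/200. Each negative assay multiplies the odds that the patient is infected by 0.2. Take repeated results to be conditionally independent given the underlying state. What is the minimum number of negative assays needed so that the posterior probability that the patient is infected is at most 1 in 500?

4

Prior odds: 0.315 ÷ 0.685 = 63/137.
Likelihood ratio per negative assay = 0.2.
Target posterior odds = 0.002/0.998 = 1/499.
Require 0.2ⁿ ≤ 1/499 ÷ (63/137) = 137/31437.
0.2³ = 0.008 is still above 137/31437 but 0.2⁴ = 0.0016 is at or below it, so n = 4.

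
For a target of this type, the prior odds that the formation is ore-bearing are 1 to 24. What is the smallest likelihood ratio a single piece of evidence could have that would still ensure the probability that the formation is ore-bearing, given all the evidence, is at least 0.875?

Prior odds = 1/24.
Target odds = 0.875/0.125 = 7.
Required Bayes factor = 7 ÷ (1/24) = 168.

168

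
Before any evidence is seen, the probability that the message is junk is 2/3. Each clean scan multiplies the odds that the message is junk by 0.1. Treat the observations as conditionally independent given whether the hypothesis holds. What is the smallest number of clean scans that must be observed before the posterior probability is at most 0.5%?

Prior odds = (2/3)/(1/3) = 2.
Likelihood ratio per clean scan = 0.1.
Target odds: 0.005 ÷ 0.995 = 1/199.
Require 0.1ⁿ ≤ 1/199 ÷ 2 = 1/398.
0.1² = 0.01 is still above 1/398 but 0.1³ = 0.001 is at or below it, so n = 3.

3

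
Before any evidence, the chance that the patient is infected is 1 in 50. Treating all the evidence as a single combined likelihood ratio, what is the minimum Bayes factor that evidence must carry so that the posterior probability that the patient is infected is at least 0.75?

147

Prior odds = 0.02/0.98 = 1/49.
Target odds = 0.75/0.25 = 3.
Required Bayes factor = 3 ÷ (1/49) = 147.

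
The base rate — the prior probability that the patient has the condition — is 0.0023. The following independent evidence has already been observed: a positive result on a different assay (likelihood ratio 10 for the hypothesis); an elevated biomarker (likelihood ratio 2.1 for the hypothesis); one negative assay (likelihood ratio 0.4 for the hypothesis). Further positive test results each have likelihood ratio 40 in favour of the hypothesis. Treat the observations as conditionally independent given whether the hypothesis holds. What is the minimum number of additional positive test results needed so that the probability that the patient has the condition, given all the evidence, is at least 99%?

3

Prior odds = 0.0023/0.9977 = 23/9977.
Combined Bayes factor of the evidence already in hand = 10 × 2.1 × 0.4 = 8.4.
Odds after that evidence = (23/9977) × 8.4 = 966/49885.
Target odds = 0.99/0.01 = 99.
Need 40ⁿ ≥ 99 ÷ (966/49885) = 1646205/322.
40² = 1600 falls short of 1646205/322 but 40³ = 64000 reaches it, so n = 3.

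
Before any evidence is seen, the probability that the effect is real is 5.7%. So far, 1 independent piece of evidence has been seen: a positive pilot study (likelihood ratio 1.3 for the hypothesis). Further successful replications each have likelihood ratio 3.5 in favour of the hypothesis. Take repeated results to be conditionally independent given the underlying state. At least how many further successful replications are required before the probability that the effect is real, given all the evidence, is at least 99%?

Prior odds = 0.057/0.943 = 57/943.
Bayes factor of the evidence already in hand = 1.3.
Odds after that evidence = (57/943) × 1.3 = 741/9430.
Target odds = 0.99/0.01 = 99.
Need 3.5ⁿ ≥ 99 ÷ (741/9430) = 311190/247.
3.5⁵ = 525.21875 falls short of 311190/247 but 3.5⁶ = 1838.265625 reaches it, so n = 6.

6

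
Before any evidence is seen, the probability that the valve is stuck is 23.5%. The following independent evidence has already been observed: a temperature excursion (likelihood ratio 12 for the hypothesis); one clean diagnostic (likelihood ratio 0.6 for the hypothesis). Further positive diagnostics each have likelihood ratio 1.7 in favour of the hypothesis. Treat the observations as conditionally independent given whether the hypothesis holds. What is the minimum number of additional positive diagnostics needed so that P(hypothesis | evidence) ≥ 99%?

8

Prior odds = 0.235/0.765 = 47/153.
Combined Bayes factor of the evidence already in hand = 12 × 0.6 = 7.2.
Odds after that evidence = (47/153) × 7.2 = 188/85.
Target odds = 0.99/0.01 = 99.
Need 1.7ⁿ ≥ 99 ÷ (188/85) = 8415/188.
1.7⁷ = 410338673/10000000 falls short of 8415/188 but 1.7⁸ ≈69.7576 reaches it, so n = 8.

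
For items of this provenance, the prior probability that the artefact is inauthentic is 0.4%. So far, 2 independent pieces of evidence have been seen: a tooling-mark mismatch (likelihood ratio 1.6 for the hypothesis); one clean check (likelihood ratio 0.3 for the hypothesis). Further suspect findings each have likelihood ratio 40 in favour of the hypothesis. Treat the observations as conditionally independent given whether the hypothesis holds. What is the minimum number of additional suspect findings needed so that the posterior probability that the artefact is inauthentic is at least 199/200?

4

Prior odds = 0.004/0.996 = 1/249.
Combined Bayes factor of the evidence already in hand = 1.6 × 0.3 = 0.48.
Odds after that evidence = (1/249) × 0.48 = 4/2075.
Target odds = 0.995/0.005 = 199.
Need 40ⁿ ≥ 199 ÷ (4/2075) = 103231.25.
40³ = 64000 falls short of 103231.25 but 40⁴ = 2560000 reaches it, so n = 4.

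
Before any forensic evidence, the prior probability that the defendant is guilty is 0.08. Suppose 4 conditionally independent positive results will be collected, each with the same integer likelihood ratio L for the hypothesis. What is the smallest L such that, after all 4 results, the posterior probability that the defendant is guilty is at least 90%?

Prior odds = 0.08/0.92 = 2/23.
Target odds = 0.9/0.1 = 9.
Need L⁴ ≥ 9 ÷ (2/23) = 103.5.
3⁴ = 81 < 103.5 ≤ 256 = 4⁴, so L = 4.

4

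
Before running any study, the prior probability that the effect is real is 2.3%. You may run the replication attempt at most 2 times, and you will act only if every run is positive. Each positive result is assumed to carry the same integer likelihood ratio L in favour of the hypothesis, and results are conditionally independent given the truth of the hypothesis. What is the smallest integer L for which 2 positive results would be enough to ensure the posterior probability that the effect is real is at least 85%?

Prior odds = 0.023/0.977 = 23/977.
Target odds = 0.85/0.15 = 17/3.
Need L² ≥ 17/3 ÷ (23/977) = 16609/69.
15² = 225 < 16609/69 ≤ 256 = 16², so L = 16.

16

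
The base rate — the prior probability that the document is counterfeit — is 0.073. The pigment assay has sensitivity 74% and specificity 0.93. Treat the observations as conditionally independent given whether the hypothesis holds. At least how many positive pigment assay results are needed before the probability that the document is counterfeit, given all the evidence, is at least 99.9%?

5

Prior odds = 0.073/0.927 = 73/927.
False-positive rate = 1 − 0.93 = 0.07; likelihood ratio of a positive = 0.74/0.07 = 74/7.
Target posterior odds = 0.999/0.001 = 999.
Require (74/7)ⁿ ≥ 999 ÷ (73/927) = 926073/73.
(74/7)⁴ = 29986576/2401 falls short of 926073/73 but (74/7)⁵ ≈132029 reaches it, so n = 5.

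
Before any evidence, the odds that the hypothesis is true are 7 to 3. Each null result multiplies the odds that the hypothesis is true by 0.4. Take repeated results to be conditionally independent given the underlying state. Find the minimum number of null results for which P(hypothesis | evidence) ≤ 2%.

6

Prior odds = 7/3.
Likelihood ratio per null result = 0.4.
Target posterior odds = 0.02/0.98 = 1/49.
Need (7/3) × 0.4ⁿ ≤ 1/49, i.e. 0.4ⁿ ≤ 3/343.
0.4⁵ = 0.01024 is still above 3/343 but 0.4⁶ = 64/15625 is at or below it, so n = 6.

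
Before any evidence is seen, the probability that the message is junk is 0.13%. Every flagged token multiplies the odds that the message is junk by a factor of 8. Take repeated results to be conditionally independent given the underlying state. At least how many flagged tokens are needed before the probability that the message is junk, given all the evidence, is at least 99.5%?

Prior odds: 0.0013 ÷ 0.9987 = 13/9987.
Likelihood ratio per flagged token = 8.
Target posterior odds = 0.995/0.005 = 199.
Require 8ⁿ ≥ 199 ÷ (13/9987) = 1987413/13.
8⁵ = 32768 falls short of 1987413/13 but 8⁶ = 262144 reaches it, so n = 6.

6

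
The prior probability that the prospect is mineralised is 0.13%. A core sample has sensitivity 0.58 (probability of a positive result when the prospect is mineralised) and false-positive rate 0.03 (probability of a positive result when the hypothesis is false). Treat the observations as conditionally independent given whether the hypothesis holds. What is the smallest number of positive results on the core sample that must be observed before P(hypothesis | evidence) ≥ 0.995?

5

Prior odds = 0.0013/0.9987 = 13/9987.
Likelihood ratio of a positive result = 0.58/0.03 = 58/3.
Target odds: 0.995 ÷ 0.005 = 199.
Need (13/9987) × (58/3)ⁿ ≥ 199, i.e. (58/3)ⁿ ≥ 1987413/13.
(58/3)⁴ = 11316496/81 falls short of 1987413/13 but (58/3)⁵ = 656356768/243 reaches it, so n = 5.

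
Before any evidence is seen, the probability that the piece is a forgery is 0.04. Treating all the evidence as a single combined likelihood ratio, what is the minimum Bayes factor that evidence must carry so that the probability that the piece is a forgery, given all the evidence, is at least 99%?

2376

Prior odds = 0.04/0.96 = 1/24.
Target odds = 0.99/0.01 = 99.
Required Bayes factor = 99 ÷ (1/24) = 2376.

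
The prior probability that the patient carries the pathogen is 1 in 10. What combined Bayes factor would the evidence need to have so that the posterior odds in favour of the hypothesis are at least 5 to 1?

Prior odds = 0.1/0.9 = 1/9.
Target odds = 5.
Required Bayes factor = 5 ÷ (1/9) = 45.

45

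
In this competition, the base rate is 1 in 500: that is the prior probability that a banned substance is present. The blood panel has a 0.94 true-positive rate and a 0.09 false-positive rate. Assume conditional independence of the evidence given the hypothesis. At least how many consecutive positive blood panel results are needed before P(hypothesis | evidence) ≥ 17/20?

Prior odds: 0.002 ÷ 0.998 = 1/499.
Likelihood ratio of a positive result = 0.94/0.09 = 94/9.
Target odds: 0.85 ÷ 0.15 = 17/3.
Need (1/499) × (94/9)ⁿ ≥ 17/3, i.e. (94/9)ⁿ ≥ 8483/3.
(94/9)³ = 830584/729 falls short of 8483/3 but (94/9)⁴ = 78074896/6561 reaches it, so n = 4.

4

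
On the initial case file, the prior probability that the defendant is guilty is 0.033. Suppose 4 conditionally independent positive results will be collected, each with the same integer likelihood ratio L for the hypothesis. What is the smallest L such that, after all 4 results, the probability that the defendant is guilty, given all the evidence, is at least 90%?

5

Prior odds = 0.033/0.967 = 33/967.
Target odds = 0.9/0.1 = 9.
Need L⁴ ≥ 9 ÷ (33/967) = 2901/11.
4⁴ = 256 < 2901/11 ≤ 625 = 5⁴, so L = 5.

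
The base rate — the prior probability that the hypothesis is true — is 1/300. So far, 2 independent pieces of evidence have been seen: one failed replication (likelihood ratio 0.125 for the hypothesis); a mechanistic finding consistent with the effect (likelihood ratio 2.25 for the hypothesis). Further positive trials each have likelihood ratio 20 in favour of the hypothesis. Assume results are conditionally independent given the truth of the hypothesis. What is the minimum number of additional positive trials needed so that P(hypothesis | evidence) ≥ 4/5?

3

Prior odds = (1/300)/(299/300) = 1/299.
Combined Bayes factor of the evidence already in hand = 0.125 × 2.25 = 0.28125.
Odds after that evidence = (1/299) × 0.28125 = 9/9568.
Target odds = 0.8/0.2 = 4.
Need 20ⁿ ≥ 4 ÷ (9/9568) = 38272/9.
20² = 400 falls short of 38272/9 but 20³ = 8000 reaches it, so n = 3.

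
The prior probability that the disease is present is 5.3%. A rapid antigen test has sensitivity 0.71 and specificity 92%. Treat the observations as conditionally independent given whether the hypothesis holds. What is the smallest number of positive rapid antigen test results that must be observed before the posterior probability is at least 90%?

Prior odds = 0.053/0.947 = 53/947.
False-positive rate = 1 − 0.92 = 0.08; likelihood ratio of a positive = 0.71/0.08 = 8.875.
Target posterior odds = 0.9/0.1 = 9.
Need (53/947) × 8.875ⁿ ≥ 9, i.e. 8.875ⁿ ≥ 8523/53.
8.875² = 78.765625 falls short of 8523/53 but 8.875³ = 357911/512 reaches it, so n = 3.

3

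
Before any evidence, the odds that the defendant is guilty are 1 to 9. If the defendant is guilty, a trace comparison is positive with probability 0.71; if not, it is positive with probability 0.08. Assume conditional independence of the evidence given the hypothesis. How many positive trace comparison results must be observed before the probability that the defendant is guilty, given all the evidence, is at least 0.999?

5

Prior odds = 1/9.
Likelihood ratio of a positive = 0.71/0.08 = 8.875.
Target posterior odds = 0.999/0.001 = 999.
Require 8.875ⁿ ≥ 999 ÷ (1/9) = 8991.
8.875⁴ = 25411681/4096 falls short of 8991 but 8.875⁵ ≈55060.7 reaches it, so n = 5.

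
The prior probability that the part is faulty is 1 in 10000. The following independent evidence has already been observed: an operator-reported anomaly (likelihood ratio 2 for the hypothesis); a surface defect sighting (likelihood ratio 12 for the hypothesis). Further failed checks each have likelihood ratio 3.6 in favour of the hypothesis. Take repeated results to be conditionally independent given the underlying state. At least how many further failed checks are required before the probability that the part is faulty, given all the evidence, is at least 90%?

7

Prior odds = 0.0001/0.9999 = 1/9999.
Combined Bayes factor of the evidence already in hand = 2 × 12 = 24.
Odds after that evidence = (1/9999) × 24 = 8/3333.
Target odds = 0.9/0.1 = 9.
Need 3.6ⁿ ≥ 9 ÷ (8/3333) = 3749.625.
3.6⁶ = 34012224/15625 falls short of 3749.625 but 3.6⁷ = 612220032/78125 reaches it, so n = 7.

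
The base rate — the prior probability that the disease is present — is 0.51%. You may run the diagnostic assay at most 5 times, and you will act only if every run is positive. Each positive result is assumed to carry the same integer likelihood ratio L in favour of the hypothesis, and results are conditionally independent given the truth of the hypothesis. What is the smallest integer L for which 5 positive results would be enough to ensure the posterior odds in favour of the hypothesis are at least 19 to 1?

Prior odds = 0.0051/0.9949 = 51/9949.
Target odds = 19.
Need L⁵ ≥ 19 ÷ (51/9949) = 189031/51.
5⁵ = 3125 < 189031/51 ≤ 7776 = 6⁵, so L = 6.

6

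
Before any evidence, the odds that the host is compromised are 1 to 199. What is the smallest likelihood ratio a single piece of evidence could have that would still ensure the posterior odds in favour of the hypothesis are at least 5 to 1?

995

Prior odds = 1/199.
Target odds = 5.
Required Bayes factor = 5 ÷ (1/199) = 995.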